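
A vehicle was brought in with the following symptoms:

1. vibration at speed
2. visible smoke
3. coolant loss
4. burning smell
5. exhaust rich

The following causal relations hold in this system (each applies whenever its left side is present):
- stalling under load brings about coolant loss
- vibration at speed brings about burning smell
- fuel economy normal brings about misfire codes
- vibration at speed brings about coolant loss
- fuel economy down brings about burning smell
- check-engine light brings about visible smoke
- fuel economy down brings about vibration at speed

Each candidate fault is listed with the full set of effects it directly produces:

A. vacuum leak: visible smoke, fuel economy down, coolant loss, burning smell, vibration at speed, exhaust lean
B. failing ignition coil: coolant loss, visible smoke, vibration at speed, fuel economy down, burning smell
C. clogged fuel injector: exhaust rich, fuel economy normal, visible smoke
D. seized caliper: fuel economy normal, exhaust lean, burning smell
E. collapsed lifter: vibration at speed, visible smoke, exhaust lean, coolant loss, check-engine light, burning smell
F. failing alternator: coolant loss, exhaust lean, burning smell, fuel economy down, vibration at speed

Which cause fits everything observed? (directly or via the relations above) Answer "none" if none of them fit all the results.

none

Testing each hypothesis:
(A) vacuum leak — fails on exhaust rich (predicts exhaust lean, not exhaust rich)
(B) failing ignition coil — vibration at speed match; visible smoke match; coolant loss match; burning smell match; exhaust rich miss
(C) clogged fuel injector — vibration at speed miss; visible smoke match; coolant loss miss; burning smell miss; exhaust rich match
(D) seized caliper — vibration at speed miss; visible smoke miss; coolant loss miss; burning smell match; exhaust rich miss
(E) collapsed lifter — vibration at speed match; visible smoke match; coolant loss match; burning smell match; exhaust rich miss
(F) failing alternator — fails on visible smoke, exhaust rich (predicts exhaust lean, not exhaust rich)
Every candidate fails on at least one observation.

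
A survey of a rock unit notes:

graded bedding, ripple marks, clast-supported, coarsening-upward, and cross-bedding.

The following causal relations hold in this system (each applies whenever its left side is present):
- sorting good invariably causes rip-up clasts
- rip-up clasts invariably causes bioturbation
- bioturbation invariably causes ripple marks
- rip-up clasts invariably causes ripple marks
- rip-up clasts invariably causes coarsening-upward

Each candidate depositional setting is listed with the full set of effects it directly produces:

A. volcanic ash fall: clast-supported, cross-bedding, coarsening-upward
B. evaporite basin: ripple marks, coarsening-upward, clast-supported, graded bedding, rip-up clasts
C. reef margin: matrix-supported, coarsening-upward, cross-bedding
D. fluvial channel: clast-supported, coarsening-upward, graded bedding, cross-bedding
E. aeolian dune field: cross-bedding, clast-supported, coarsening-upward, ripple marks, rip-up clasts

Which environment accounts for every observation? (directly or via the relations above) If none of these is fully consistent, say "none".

none

For each candidate, compare predicted effects to what was observed:
(A) volcanic ash fall — does not account for graded bedding, ripple marks
(B) evaporite basin — does not account for cross-bedding
(C) reef margin — fails on graded bedding, ripple marks, clast-supported (predicts matrix-supported, not clast-supported)
(D) fluvial channel — graded bedding yes; ripple marks NO; clast-supported yes; coarsening-upward yes; cross-bedding yes
(E) aeolian dune field — does not account for graded bedding
None of the listed candidates fits everything.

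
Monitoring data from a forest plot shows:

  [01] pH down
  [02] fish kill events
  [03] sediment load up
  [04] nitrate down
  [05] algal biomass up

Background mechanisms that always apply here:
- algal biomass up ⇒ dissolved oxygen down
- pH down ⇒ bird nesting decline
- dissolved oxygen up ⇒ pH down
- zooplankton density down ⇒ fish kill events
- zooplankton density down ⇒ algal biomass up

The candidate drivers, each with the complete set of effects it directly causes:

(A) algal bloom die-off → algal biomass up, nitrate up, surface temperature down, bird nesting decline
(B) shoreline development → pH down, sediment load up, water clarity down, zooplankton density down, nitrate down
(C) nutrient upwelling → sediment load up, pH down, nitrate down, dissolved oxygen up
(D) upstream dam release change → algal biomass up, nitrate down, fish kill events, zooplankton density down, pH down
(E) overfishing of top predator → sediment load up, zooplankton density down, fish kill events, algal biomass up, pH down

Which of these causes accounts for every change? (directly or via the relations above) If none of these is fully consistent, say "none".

B

Checking each candidate against the observations:
(A) algal bloom die-off — pH down ✗; fish kill events ✗; sediment load up ✗; nitrate down ✗; algal biomass up ✓
(B) shoreline development — pH down ✓; fish kill events ✓ (via zooplankton density down → fish kill events); sediment load up ✓; nitrate down ✓; algal biomass up ✓ (via zooplankton density down → algal biomass up)
(C) nutrient upwelling — pH down ✓; fish kill events ✗; sediment load up ✓; nitrate down ✓; algal biomass up ✗
(D) upstream dam release change — pH down ✓; fish kill events ✓; sediment load up ✗; nitrate down ✓; algal biomass up ✓
(E) overfishing of top predator — pH down ✓; fish kill events ✓; sediment load up ✓; nitrate down ✗; algal biomass up ✓
(B) is the only candidate with no mismatches.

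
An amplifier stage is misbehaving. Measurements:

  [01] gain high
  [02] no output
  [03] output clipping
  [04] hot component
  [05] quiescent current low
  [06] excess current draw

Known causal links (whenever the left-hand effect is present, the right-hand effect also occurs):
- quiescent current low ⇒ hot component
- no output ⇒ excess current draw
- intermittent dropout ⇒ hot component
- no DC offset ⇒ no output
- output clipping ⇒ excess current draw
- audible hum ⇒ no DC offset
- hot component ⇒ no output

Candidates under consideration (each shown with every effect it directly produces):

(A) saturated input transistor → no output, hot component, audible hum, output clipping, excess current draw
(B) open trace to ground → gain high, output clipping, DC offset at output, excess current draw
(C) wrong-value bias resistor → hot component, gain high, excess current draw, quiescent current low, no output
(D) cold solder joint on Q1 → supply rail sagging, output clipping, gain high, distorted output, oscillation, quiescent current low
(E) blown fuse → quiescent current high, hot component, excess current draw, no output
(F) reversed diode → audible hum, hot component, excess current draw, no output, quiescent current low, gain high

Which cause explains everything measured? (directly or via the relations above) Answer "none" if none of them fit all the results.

D

For each candidate, compare predicted effects to what was observed:
(A) saturated input transistor — gain high -; no output +; output clipping +; hot component +; quiescent current low -; excess current draw +
(B) open trace to ground — gain high +; no output -; output clipping +; hot component -; quiescent current low -; excess current draw +
(C) wrong-value bias resistor — does not account for output clipping
(D) cold solder joint on Q1 — gain high +; no output + (by quiescent current low → hot component → no output); output clipping +; hot component + (by quiescent current low → hot component); quiescent current low +; excess current draw + (by output clipping → excess current draw)
(E) blown fuse — fails on gain high, output clipping, quiescent current low (predicts quiescent current high, not quiescent current low)
(F) reversed diode — does not account for output clipping
Only (D) is consistent with every observation.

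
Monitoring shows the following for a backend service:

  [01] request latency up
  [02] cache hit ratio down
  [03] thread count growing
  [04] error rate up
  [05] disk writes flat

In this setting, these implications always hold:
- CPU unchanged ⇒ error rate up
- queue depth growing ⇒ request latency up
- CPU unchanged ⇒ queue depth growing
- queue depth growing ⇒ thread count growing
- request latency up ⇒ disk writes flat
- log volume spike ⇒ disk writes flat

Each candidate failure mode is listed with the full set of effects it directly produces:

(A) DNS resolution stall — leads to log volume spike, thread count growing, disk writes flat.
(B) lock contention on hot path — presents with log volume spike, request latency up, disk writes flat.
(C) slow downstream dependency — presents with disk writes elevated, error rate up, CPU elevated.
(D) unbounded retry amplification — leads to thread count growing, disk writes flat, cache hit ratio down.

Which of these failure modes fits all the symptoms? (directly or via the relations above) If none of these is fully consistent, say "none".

Testing each hypothesis:
(A) DNS resolution stall — does not account for request latency up, cache hit ratio down, error rate up
(B) lock contention on hot path — request latency up ✓; cache hit ratio down ✗; thread count growing ✗; error rate up ✗; disk writes flat ✓
(C) slow downstream dependency — request latency up ✗; cache hit ratio down ✗; thread count growing ✗; error rate up ✓; disk writes flat ✗
(D) unbounded retry amplification — request latency up ✗; cache hit ratio down ✓; thread count growing ✓; error rate up ✗; disk writes flat ✓
No candidate is consistent with all observations.

none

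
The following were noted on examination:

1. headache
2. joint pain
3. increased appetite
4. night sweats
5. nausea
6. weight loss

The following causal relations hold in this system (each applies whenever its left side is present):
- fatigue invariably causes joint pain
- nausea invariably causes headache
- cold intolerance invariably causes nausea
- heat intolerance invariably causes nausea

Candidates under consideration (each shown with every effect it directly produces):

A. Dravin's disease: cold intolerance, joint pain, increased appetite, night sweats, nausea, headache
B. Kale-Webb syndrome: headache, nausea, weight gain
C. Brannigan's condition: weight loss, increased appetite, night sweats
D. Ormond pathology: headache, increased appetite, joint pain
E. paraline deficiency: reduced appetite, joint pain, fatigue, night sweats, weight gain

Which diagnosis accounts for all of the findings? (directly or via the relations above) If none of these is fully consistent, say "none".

Per-candidate check:
(A) Dravin's disease — headache match; joint pain match; increased appetite match; night sweats match; nausea match; weight loss miss
(B) Kale-Webb syndrome — headache match; joint pain miss; increased appetite miss; night sweats miss; nausea match; weight loss miss
(C) Brannigan's condition — does not account for headache, joint pain, nausea
(D) Ormond pathology — does not account for night sweats, nausea, weight loss
(E) paraline deficiency — headache miss; joint pain match; increased appetite miss; night sweats match; nausea miss; weight loss miss
None of the listed candidates fits everything.

none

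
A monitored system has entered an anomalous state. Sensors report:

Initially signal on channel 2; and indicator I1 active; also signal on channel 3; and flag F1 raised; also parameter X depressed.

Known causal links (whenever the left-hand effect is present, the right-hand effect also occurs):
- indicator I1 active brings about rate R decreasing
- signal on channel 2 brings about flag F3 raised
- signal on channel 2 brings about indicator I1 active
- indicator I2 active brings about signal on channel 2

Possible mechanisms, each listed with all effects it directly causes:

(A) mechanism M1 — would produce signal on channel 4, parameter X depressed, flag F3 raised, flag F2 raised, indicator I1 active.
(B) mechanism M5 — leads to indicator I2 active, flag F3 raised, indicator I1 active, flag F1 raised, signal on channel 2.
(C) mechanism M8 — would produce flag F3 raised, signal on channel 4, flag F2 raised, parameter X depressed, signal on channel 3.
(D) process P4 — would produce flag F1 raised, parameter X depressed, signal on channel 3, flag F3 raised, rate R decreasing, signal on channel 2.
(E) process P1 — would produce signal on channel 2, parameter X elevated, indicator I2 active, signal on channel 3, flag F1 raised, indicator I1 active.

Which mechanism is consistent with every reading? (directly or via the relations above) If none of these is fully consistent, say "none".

D

Testing each hypothesis:
(A) mechanism M1 — does not account for signal on channel 2, signal on channel 3, flag F1 raised
(B) mechanism M5 — signal on channel 2 yes; indicator I1 active yes; signal on channel 3 NO; flag F1 raised yes; parameter X depressed NO
(C) mechanism M8 — does not account for signal on channel 2, indicator I1 active, flag F1 raised
(D) process P4 — accounts for every observation (indicator I1 active through signal on channel 2 → indicator I1 active)
(E) process P1 — fails on parameter X depressed (predicts parameter X elevated, not parameter X depressed)
(D) alone accounts for all the evidence.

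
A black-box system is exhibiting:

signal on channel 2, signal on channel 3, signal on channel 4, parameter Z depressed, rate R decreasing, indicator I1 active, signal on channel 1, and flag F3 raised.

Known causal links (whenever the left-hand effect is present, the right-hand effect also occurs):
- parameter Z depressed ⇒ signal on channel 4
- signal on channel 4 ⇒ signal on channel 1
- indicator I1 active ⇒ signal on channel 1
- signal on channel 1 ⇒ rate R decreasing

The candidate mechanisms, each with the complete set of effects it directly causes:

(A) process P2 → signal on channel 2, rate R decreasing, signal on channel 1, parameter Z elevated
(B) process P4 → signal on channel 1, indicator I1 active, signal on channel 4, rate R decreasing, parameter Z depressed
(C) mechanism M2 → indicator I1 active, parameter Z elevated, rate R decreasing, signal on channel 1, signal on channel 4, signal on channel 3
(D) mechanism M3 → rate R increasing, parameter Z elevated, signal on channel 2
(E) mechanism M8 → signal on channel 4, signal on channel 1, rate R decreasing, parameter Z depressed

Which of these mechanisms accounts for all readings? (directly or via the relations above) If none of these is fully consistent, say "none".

none

For each candidate, compare predicted effects to what was observed:
(A) process P2 — signal on channel 2 ✓; signal on channel 3 ✗; signal on channel 4 ✗; parameter Z depressed ✗; rate R decreasing ✓; indicator I1 active ✗; signal on channel 1 ✓; flag F3 raised ✗
(B) process P4 — does not account for signal on channel 2, signal on channel 3, flag F3 raised
(C) mechanism M2 — signal on channel 2 ✗; signal on channel 3 ✓; signal on channel 4 ✓; parameter Z depressed ✗; rate R decreasing ✓; indicator I1 active ✓; signal on channel 1 ✓; flag F3 raised ✗
(D) mechanism M3 — signal on channel 2 ✓; signal on channel 3 ✗; signal on channel 4 ✗; parameter Z depressed ✗; rate R decreasing ✗; indicator I1 active ✗; signal on channel 1 ✗; flag F3 raised ✗
(E) mechanism M8 — does not account for signal on channel 2, signal on channel 3, indicator I1 active, flag F3 raised
No candidate is consistent with all observations.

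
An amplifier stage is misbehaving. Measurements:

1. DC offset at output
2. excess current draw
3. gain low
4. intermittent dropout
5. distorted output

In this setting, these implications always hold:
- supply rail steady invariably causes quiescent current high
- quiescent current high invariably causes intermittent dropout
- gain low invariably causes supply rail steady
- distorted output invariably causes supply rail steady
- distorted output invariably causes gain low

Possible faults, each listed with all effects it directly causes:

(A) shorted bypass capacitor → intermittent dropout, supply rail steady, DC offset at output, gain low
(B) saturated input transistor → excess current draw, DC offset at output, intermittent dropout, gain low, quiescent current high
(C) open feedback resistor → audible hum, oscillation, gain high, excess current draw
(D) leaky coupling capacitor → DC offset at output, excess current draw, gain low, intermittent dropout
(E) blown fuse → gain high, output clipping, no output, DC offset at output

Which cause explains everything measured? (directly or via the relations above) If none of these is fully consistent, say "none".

Checking each candidate against the observations:
(A) shorted bypass capacitor — does not account for excess current draw, distorted output
(B) saturated input transistor — DC offset at output ✓; excess current draw ✓; gain low ✓; intermittent dropout ✓; distorted output ✗
(C) open feedback resistor — fails on DC offset at output, gain low, intermittent dropout, distorted output (predicts gain high, not gain low)
(D) leaky coupling capacitor — does not account for distorted output
(E) blown fuse — DC offset at output ✓; excess current draw ✗; gain low ✗; intermittent dropout ✗; distorted output ✗
No candidate is consistent with all observations.

none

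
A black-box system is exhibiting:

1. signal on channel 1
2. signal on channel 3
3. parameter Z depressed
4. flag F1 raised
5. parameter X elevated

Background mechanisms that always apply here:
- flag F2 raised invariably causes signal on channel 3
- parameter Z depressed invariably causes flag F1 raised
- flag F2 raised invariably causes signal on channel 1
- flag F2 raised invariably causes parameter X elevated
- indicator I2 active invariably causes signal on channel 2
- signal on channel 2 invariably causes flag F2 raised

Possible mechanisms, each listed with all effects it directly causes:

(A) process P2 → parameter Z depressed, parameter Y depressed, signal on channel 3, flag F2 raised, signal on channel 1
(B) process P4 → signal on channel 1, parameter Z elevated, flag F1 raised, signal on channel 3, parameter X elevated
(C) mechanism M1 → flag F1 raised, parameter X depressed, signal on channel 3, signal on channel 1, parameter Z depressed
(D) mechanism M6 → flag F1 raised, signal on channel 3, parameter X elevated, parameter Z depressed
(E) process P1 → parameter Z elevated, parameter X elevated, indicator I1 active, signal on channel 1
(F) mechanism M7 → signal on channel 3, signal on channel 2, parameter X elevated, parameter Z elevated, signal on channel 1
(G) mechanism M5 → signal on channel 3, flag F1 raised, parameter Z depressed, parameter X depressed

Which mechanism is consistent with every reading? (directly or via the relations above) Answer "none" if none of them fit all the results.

For each candidate, compare predicted effects to what was observed:
(A) process P2 — accounts for every observation (flag F1 raised via parameter Z depressed → flag F1 raised)
(B) process P4 — fails on parameter Z depressed (predicts parameter Z elevated, not parameter Z depressed)
(C) mechanism M1 — signal on channel 1 match; signal on channel 3 match; parameter Z depressed match; flag F1 raised match; parameter X elevated miss
(D) mechanism M6 — signal on channel 1 miss; signal on channel 3 match; parameter Z depressed match; flag F1 raised match; parameter X elevated match
(E) process P1 — signal on channel 1 match; signal on channel 3 miss; parameter Z depressed miss; flag F1 raised miss; parameter X elevated match
(F) mechanism M7 — signal on channel 1 match; signal on channel 3 match; parameter Z depressed miss; flag F1 raised miss; parameter X elevated match
(G) mechanism M5 — signal on channel 1 miss; signal on channel 3 match; parameter Z depressed match; flag F1 raised match; parameter X elevated miss
Only (A) is consistent with every observation.

A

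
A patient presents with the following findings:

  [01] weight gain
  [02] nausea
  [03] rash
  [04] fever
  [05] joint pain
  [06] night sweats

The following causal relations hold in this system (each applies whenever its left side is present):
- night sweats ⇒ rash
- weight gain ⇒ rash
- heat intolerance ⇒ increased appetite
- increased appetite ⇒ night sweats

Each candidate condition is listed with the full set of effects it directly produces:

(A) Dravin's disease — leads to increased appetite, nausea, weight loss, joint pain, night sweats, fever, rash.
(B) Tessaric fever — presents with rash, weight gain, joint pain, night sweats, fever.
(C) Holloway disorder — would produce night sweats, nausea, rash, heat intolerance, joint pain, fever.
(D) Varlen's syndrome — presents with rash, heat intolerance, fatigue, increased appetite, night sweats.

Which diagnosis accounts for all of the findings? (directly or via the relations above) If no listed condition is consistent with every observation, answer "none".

For each candidate, compare predicted effects to what was observed:
(A) Dravin's disease — weight gain miss; nausea match; rash match; fever match; joint pain match; night sweats match
(B) Tessaric fever — weight gain match; nausea miss; rash match; fever match; joint pain match; night sweats match
(C) Holloway disorder — weight gain miss; nausea match; rash match; fever match; joint pain match; night sweats match
(D) Varlen's syndrome — weight gain miss; nausea miss; rash match; fever miss; joint pain miss; night sweats match
None of the listed candidates fits everything.

none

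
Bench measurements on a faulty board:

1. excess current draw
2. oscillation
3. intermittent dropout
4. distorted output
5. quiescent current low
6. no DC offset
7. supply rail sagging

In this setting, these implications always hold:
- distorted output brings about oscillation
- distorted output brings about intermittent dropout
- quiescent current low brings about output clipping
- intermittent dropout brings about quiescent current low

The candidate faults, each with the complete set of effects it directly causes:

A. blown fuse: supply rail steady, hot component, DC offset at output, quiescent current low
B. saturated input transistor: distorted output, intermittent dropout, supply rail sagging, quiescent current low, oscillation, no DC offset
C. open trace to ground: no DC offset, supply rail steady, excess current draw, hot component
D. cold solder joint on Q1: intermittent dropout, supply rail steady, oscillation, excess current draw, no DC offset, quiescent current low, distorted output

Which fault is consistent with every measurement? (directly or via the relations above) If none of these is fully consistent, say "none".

Per-candidate check:
(A) blown fuse — fails on excess current draw, oscillation, intermittent dropout, distorted output, no DC offset, supply rail sagging (predicts DC offset at output, not no DC offset; predicts supply rail steady, not supply rail sagging)
(B) saturated input transistor — does not account for excess current draw
(C) open trace to ground — fails on oscillation, intermittent dropout, distorted output, quiescent current low, supply rail sagging (predicts supply rail steady, not supply rail sagging)
(D) cold solder joint on Q1 — excess current draw +; oscillation +; intermittent dropout +; distorted output +; quiescent current low +; no DC offset +; supply rail sagging -
None of the listed candidates fits everything.

none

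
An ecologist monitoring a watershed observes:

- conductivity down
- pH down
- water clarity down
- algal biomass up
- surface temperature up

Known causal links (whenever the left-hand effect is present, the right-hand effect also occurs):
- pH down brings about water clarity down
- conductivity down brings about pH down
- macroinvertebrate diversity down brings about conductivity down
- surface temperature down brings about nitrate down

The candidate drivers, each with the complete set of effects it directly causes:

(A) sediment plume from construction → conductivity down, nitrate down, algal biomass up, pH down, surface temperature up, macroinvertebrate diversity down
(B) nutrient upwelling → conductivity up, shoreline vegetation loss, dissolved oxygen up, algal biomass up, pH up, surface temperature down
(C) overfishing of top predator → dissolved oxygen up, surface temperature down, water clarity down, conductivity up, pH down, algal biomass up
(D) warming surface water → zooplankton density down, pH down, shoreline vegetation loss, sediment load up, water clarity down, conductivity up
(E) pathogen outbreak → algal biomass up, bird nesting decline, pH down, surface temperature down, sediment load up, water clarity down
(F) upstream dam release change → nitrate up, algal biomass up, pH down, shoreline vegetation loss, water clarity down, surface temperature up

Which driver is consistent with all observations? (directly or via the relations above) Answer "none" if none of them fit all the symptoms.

A

Per-candidate check:
(A) sediment plume from construction — accounts for every observation (water clarity down via pH down → water clarity down)
(B) nutrient upwelling — conductivity down -; pH down -; water clarity down -; algal biomass up +; surface temperature up -
(C) overfishing of top predator — fails on conductivity down, surface temperature up (predicts conductivity up, not conductivity down; predicts surface temperature down, not surface temperature up)
(D) warming surface water — conductivity down -; pH down +; water clarity down +; algal biomass up -; surface temperature up -
(E) pathogen outbreak — fails on conductivity down, surface temperature up (predicts surface temperature down, not surface temperature up)
(F) upstream dam release change — does not account for conductivity down
(A) is the only candidate with no mismatches.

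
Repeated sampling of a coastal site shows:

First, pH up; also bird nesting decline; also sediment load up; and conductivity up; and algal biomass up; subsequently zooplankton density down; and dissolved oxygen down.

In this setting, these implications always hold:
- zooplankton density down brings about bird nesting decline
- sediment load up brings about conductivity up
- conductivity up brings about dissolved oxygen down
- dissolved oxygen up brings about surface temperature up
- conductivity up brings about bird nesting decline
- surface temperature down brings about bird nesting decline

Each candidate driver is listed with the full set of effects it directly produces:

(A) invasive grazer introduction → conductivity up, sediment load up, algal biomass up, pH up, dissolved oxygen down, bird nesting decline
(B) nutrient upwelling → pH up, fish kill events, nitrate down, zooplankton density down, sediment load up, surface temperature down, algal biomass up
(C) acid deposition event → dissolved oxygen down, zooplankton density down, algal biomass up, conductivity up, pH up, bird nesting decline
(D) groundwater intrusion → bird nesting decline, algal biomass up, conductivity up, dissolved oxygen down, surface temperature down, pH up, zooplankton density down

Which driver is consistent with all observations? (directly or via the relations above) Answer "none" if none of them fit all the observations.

Checking each candidate against the observations:
(A) invasive grazer introduction — pH up ✓; bird nesting decline ✓; sediment load up ✓; conductivity up ✓; algal biomass up ✓; zooplankton density down ✗; dissolved oxygen down ✓
(B) nutrient upwelling — accounts for every observation (bird nesting decline by surface temperature down → bird nesting decline)
(C) acid deposition event — does not account for sediment load up
(D) groundwater intrusion — does not account for sediment load up
(B) alone accounts for all the evidence.

B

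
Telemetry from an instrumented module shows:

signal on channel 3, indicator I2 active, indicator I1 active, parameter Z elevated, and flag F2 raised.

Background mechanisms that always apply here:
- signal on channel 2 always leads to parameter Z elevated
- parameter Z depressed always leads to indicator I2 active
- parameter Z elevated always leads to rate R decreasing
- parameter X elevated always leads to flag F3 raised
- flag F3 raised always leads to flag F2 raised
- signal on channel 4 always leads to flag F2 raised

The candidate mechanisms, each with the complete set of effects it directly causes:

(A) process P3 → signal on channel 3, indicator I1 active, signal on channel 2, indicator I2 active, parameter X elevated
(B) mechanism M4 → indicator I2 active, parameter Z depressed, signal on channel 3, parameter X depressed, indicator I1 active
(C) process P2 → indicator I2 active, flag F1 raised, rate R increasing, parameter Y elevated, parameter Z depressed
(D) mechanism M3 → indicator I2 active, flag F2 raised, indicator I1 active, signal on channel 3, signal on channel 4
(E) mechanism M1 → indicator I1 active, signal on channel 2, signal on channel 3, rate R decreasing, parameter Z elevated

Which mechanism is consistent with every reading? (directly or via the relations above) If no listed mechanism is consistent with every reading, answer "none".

Checking each candidate against the observations:
(A) process P3 — signal on channel 3 match; indicator I2 active match; indicator I1 active match; parameter Z elevated match (by signal on channel 2 → parameter Z elevated); flag F2 raised match (by parameter X elevated → flag F3 raised → flag F2 raised)
(B) mechanism M4 — signal on channel 3 match; indicator I2 active match; indicator I1 active match; parameter Z elevated miss; flag F2 raised miss
(C) process P2 — signal on channel 3 miss; indicator I2 active match; indicator I1 active miss; parameter Z elevated miss; flag F2 raised miss
(D) mechanism M3 — does not account for parameter Z elevated
(E) mechanism M1 — signal on channel 3 match; indicator I2 active miss; indicator I1 active match; parameter Z elevated match; flag F2 raised miss
(A) alone accounts for all the evidence.

A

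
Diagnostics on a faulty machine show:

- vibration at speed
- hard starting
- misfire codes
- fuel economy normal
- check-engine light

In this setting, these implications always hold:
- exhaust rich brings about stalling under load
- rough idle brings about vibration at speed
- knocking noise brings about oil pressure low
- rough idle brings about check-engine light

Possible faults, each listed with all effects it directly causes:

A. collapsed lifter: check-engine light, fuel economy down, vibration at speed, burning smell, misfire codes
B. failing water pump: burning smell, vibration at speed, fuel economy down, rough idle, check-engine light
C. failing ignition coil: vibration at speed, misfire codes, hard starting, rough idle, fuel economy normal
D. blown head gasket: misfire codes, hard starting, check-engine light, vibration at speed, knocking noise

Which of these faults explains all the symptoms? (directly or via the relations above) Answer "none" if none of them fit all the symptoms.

C

Per-candidate check:
(A) collapsed lifter — fails on hard starting, fuel economy normal (predicts fuel economy down, not fuel economy normal)
(B) failing water pump — vibration at speed ✓; hard starting ✗; misfire codes ✗; fuel economy normal ✗; check-engine light ✓
(C) failing ignition coil — vibration at speed ✓; hard starting ✓; misfire codes ✓; fuel economy normal ✓; check-engine light ✓ (through rough idle → check-engine light)
(D) blown head gasket — vibration at speed ✓; hard starting ✓; misfire codes ✓; fuel economy normal ✗; check-engine light ✓
(C) is the only candidate with no mismatches.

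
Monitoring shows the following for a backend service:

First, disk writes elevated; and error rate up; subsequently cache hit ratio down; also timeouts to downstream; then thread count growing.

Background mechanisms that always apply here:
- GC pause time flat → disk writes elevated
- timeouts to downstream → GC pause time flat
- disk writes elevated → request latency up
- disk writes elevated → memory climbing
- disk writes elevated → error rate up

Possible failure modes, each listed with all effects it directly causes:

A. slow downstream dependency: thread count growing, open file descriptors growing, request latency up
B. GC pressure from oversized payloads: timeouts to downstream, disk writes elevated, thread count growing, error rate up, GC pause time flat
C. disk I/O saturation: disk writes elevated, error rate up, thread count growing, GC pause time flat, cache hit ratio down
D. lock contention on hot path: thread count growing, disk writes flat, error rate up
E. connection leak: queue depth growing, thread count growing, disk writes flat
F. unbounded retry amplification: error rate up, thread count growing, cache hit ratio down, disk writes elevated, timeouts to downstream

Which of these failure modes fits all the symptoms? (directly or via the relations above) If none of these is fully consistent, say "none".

F

Testing each hypothesis:
(A) slow downstream dependency — does not account for disk writes elevated, error rate up, cache hit ratio down, timeouts to downstream
(B) GC pressure from oversized payloads — does not account for cache hit ratio down
(C) disk I/O saturation — disk writes elevated +; error rate up +; cache hit ratio down +; timeouts to downstream -; thread count growing +
(D) lock contention on hot path — fails on disk writes elevated, cache hit ratio down, timeouts to downstream (predicts disk writes flat, not disk writes elevated)
(E) connection leak — disk writes elevated -; error rate up -; cache hit ratio down -; timeouts to downstream -; thread count growing +
(F) unbounded retry amplification — disk writes elevated +; error rate up +; cache hit ratio down +; timeouts to downstream +; thread count growing +
(F) is the only candidate with no mismatches.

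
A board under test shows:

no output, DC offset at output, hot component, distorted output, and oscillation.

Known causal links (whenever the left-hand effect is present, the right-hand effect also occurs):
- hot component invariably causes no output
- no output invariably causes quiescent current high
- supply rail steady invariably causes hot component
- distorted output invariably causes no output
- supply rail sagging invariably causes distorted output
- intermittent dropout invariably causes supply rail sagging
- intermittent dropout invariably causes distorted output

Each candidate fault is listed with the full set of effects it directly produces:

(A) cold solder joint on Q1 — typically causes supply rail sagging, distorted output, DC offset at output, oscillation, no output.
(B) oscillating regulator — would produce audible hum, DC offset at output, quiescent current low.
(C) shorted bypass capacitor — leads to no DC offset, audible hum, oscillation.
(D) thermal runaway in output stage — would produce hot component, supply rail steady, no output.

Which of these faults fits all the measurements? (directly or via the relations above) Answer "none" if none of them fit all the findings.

For each candidate, compare predicted effects to what was observed:
(A) cold solder joint on Q1 — no output yes; DC offset at output yes; hot component NO; distorted output yes; oscillation yes
(B) oscillating regulator — no output NO; DC offset at output yes; hot component NO; distorted output NO; oscillation NO
(C) shorted bypass capacitor — fails on no output, DC offset at output, hot component, distorted output (predicts no DC offset, not DC offset at output)
(D) thermal runaway in output stage — does not account for DC offset at output, distorted output, oscillation
Every candidate fails on at least one observation.

none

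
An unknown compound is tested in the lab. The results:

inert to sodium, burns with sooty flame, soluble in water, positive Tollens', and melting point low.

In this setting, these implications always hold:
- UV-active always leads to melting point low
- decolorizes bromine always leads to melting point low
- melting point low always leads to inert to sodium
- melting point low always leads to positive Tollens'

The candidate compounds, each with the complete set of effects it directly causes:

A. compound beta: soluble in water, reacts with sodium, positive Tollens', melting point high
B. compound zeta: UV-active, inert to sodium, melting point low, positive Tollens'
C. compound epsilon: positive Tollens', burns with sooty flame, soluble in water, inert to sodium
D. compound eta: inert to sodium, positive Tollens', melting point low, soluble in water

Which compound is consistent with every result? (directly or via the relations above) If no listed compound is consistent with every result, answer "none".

none

Testing each hypothesis:
(A) compound beta — fails on inert to sodium, burns with sooty flame, melting point low (predicts reacts with sodium, not inert to sodium; predicts melting point high, not melting point low)
(B) compound zeta — does not account for burns with sooty flame, soluble in water
(C) compound epsilon — does not account for melting point low
(D) compound eta — inert to sodium ✓; burns with sooty flame ✗; soluble in water ✓; positive Tollens' ✓; melting point low ✓
No candidate is consistent with all observations.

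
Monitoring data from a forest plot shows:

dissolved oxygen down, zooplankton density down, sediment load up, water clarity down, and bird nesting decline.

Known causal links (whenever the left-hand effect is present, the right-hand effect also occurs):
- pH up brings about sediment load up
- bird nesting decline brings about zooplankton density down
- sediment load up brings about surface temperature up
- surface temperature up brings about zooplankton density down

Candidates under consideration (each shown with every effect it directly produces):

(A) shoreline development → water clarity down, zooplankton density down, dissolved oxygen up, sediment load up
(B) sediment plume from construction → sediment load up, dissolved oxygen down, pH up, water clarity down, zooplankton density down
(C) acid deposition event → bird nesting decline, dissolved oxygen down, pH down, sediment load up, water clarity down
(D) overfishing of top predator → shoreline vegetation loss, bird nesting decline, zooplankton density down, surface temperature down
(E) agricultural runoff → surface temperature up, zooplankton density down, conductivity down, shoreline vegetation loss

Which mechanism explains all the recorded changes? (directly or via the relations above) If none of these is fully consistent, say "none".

For each candidate, compare predicted effects to what was observed:
(A) shoreline development — dissolved oxygen down ✗; zooplankton density down ✓; sediment load up ✓; water clarity down ✓; bird nesting decline ✗
(B) sediment plume from construction — dissolved oxygen down ✓; zooplankton density down ✓; sediment load up ✓; water clarity down ✓; bird nesting decline ✗
(C) acid deposition event — dissolved oxygen down ✓; zooplankton density down ✓ (through bird nesting decline → zooplankton density down); sediment load up ✓; water clarity down ✓; bird nesting decline ✓
(D) overfishing of top predator — dissolved oxygen down ✗; zooplankton density down ✓; sediment load up ✗; water clarity down ✗; bird nesting decline ✓
(E) agricultural runoff — dissolved oxygen down ✗; zooplankton density down ✓; sediment load up ✗; water clarity down ✗; bird nesting decline ✗
Only (C) is consistent with every observation.

C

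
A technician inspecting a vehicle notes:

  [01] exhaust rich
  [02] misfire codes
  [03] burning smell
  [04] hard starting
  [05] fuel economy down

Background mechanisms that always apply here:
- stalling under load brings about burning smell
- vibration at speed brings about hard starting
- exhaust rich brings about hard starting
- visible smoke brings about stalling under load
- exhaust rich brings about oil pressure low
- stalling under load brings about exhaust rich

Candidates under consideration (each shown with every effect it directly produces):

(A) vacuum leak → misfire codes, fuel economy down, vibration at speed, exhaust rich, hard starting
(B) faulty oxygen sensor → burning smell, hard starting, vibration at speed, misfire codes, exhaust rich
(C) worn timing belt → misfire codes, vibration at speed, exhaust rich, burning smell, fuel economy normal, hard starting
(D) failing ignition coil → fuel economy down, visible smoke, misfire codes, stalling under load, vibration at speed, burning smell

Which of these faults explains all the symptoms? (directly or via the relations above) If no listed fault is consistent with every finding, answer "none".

D

Checking each candidate against the observations:
(A) vacuum leak — does not account for burning smell
(B) faulty oxygen sensor — does not account for fuel economy down
(C) worn timing belt — fails on fuel economy down (predicts fuel economy normal, not fuel economy down)
(D) failing ignition coil — accounts for every observation (exhaust rich by stalling under load → exhaust rich)
(D) is the only candidate with no mismatches.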